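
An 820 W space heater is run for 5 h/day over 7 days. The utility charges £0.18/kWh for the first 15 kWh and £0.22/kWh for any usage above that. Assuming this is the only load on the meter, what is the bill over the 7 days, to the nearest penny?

Runtime = 5 h/day × 7 days = 35 h
Energy = 0.82 kW × 35 h = 28.7 kWh
Tier 1 (0–15 kWh): 15 × £0.18 = £2.7
Above 15 kWh: 13.7 × £0.22 = £3.014
Bill = £5.71

£5.71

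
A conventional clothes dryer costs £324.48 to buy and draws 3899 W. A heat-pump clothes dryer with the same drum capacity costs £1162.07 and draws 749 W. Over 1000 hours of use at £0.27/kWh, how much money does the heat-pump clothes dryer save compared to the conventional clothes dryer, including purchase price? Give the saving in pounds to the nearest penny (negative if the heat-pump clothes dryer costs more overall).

£12.91

conventional clothes dryer: £324.48 + (3899/1000) kW × 1000 h × £0.27 = £324.48 + £1052.73 = £1377.21
heat-pump clothes dryer: £1162.07 + (749/1000) kW × 1000 h × £0.27 = £1162.07 + £202.23 = £1364.3
Saving = £1377.21 − £1364.3 = £12.91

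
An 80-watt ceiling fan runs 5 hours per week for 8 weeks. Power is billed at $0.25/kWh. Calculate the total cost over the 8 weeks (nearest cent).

$0.80

Runtime = 5 h/week × 8 weeks = 40 h
Energy = 0.08 kW × 40 h = 3.2 kWh
Cost = 3.2 kWh × $0.25/kWh = $0.80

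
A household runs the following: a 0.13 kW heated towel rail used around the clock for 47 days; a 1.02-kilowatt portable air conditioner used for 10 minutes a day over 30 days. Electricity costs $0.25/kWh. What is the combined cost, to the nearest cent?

$37.94

heated towel rail: Runtime = 24 h × 47 = 1128 h
heated towel rail: 0.13 kW × 1128 h = 146.64 kWh
portable air conditioner: Runtime = 10 min × 30 = 300 min = 5 h
portable air conditioner: 1.02 kW × 5 h = 5.1 kWh
Total energy = 151.74 kWh
Cost = 151.74 × $0.25 = $37.94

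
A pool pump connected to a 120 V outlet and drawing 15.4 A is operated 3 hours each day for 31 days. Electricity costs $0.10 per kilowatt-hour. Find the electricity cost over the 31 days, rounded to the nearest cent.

$17.19

Power = 15.4 A × 120 V = 1848 W = 1.848 kW
Runtime = 3 h/day × 31 days = 93 h
Energy = 1.848 kW × 93 h = 171.864 kWh
Cost = 171.864 kWh × $0.10/kWh = $17.19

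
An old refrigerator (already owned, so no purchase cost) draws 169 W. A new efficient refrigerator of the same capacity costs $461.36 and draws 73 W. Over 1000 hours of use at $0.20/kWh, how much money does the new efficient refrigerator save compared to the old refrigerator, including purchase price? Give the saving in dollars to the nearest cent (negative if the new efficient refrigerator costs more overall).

-$442.16

old refrigerator: $0.00 + (169/1000) kW × 1000 h × $0.20 = $0.00 + $33.8 = $33.8
new efficient refrigerator: $461.36 + (73/1000) kW × 1000 h × $0.20 = $461.36 + $14.6 = $475.96
Saving = $33.8 − $475.96 = −$442.16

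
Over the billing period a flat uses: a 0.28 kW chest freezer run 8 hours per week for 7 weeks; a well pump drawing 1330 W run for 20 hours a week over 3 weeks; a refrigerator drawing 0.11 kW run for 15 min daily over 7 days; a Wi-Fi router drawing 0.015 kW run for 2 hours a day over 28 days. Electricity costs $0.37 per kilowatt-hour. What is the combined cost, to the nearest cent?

$35.71

chest freezer: Runtime = 8 h/week × 7 weeks = 56 h
chest freezer: 0.28 kW × 56 h = 15.68 kWh
well pump: Runtime = 20 h/week × 3 weeks = 60 h
well pump: 1.33 kW × 60 h = 79.8 kWh
refrigerator: Runtime = 15 min × 7 = 105 min = 1.75 h
refrigerator: 0.11 kW × 1.75 h = 0.1925 kWh
Wi-Fi router: Runtime = 2 h/day × 28 days = 56 h
Wi-Fi router: 0.015 kW × 56 h = 0.84 kWh
Total energy = 96.5125 kWh
Cost = 96.5125 × $0.37 = $35.71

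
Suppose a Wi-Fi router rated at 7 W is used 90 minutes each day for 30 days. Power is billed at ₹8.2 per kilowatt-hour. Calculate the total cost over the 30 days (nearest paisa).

₹2.58

Runtime = 90 min × 30 = 2700 min = 45 h
Energy = 0.007 kW × 45 h = 0.315 kWh
Cost = 0.315 kWh × ₹8.2/kWh = ₹2.58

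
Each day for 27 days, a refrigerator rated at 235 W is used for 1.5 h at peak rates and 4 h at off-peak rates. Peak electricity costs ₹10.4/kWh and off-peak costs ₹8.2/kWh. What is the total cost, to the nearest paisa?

₹307.10

Peak energy = 0.235 kW × 1.5 h × 27 = 9.5175 kWh
Off-peak energy = 0.235 kW × 4 h × 27 = 25.38 kWh
Cost = 9.5175 × ₹10.4 + 25.38 × ₹8.2 = ₹98.982 + ₹208.116 = ₹307.10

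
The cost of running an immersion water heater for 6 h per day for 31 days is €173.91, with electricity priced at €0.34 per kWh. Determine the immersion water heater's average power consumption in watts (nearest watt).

Energy = €173.91 ÷ €0.34/kWh = 511.5 kWh
Runtime = 6 h/day × 31 days = 186 h
Power = 511.5 kWh ÷ 186 h = 2.75 kW = 2750 W

2750 W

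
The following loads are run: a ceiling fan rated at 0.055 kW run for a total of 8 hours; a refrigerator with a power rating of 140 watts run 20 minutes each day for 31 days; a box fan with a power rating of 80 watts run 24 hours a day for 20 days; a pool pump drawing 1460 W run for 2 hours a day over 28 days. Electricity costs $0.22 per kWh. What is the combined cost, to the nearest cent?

$26.85

ceiling fan: 0.055 kW × 8 h = 0.44 kWh
refrigerator: Runtime = 20 min × 31 = 620 min = 10.333333… h
refrigerator: 0.14 kW × 10.333333… h = 1.446666… kWh
box fan: Runtime = 24 h × 20 = 480 h
box fan: 0.08 kW × 480 h = 38.4 kWh
pool pump: Runtime = 2 h/day × 28 days = 56 h
pool pump: 1.46 kW × 56 h = 81.76 kWh
Total energy = 122.046666… kWh
Cost = 122.046666… × $0.22 = $26.85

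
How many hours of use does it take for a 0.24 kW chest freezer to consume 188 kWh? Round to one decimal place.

Hours = 188 kWh ÷ 0.24 kW = 783.3 h

783.3 h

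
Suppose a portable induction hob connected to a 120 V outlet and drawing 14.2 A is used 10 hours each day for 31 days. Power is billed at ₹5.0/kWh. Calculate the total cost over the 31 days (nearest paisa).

₹2641.20

Power = 14.2 A × 120 V = 1704 W = 1.704 kW
Runtime = 10 h/day × 31 days = 310 h
Energy = 1.704 kW × 310 h = 528.24 kWh
Cost = 528.24 kWh × ₹5.0/kWh = ₹2641.20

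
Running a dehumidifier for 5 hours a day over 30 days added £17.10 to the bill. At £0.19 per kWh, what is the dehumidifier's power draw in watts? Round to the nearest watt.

600 W

Energy = £17.10 ÷ £0.19/kWh = 90 kWh
Runtime = 5 h/day × 30 days = 150 h
Power = 90 kWh ÷ 150 h = 0.6 kW = 600 W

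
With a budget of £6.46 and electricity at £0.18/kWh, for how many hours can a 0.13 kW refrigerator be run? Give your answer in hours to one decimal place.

276.1 h

Energy available = £6.46 ÷ £0.18/kWh = 35.8889 kWh
Hours = 35.8889 kWh ÷ 0.13 kW = 276.1 h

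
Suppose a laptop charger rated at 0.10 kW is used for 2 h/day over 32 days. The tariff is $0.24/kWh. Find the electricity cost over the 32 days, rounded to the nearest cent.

$1.54

Runtime = 2 h/day × 32 days = 64 h
Energy = 0.1 kW × 64 h = 6.4 kWh
Cost = 6.4 kWh × $0.24/kWh = $1.54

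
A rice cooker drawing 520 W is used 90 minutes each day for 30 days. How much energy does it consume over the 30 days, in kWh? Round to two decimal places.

Runtime = 90 min × 30 = 2700 min = 45 h
Energy = 0.52 kW × 45 h = 23.4 kWh

23.40 kWh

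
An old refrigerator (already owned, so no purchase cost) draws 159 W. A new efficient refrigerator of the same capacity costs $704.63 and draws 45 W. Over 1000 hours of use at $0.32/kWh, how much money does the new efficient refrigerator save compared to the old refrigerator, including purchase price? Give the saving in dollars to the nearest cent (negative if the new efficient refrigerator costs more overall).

old refrigerator: $0.00 + (159/1000) kW × 1000 h × $0.32 = $0.00 + $50.88 = $50.88
new efficient refrigerator: $704.63 + (45/1000) kW × 1000 h × $0.32 = $704.63 + $14.4 = $719.03
Saving = $50.88 − $719.03 = −$668.15

-$668.15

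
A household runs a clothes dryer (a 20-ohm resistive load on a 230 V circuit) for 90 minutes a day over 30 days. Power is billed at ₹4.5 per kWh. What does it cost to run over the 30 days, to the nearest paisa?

Power = V²/R = 230²/20 = 2645 W = 2.645 kW
Runtime = 90 min × 30 = 2700 min = 45 h
Energy = 2.645 kW × 45 h = 119.025 kWh
Cost = 119.025 kWh × ₹4.5/kWh = ₹535.61

₹535.61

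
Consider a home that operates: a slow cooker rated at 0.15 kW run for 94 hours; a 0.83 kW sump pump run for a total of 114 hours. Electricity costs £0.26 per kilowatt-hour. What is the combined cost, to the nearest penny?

slow cooker: 0.15 kW × 94 h = 14.1 kWh
sump pump: 0.83 kW × 114 h = 94.62 kWh
Total energy = 108.72 kWh
Cost = 108.72 × £0.26 = £28.27

£28.27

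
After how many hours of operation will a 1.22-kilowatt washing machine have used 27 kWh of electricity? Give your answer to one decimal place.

Hours = 27 kWh ÷ 1.22 kW = 22.1 h

22.1 h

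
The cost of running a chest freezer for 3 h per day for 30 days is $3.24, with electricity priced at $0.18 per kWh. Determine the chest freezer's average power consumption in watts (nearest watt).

Energy = $3.24 ÷ $0.18/kWh = 18 kWh
Runtime = 3 h/day × 30 days = 90 h
Power = 18 kWh ÷ 90 h = 0.2 kW = 200 W

200 W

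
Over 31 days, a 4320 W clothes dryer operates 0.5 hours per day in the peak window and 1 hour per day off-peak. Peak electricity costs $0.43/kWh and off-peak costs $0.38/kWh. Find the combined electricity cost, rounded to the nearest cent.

Peak energy = 4.32 kW × 0.5 h × 31 = 66.96 kWh
Off-peak energy = 4.32 kW × 1 h × 31 = 133.92 kWh
Cost = 66.96 × $0.43 + 133.92 × $0.38 = $28.7928 + $50.8896 = $79.68

$79.68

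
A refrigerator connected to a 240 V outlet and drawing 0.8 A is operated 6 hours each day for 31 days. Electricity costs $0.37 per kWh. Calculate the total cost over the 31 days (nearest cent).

$13.21

Power = 0.8 A × 240 V = 192 W = 0.192 kW
Runtime = 6 h/day × 31 days = 186 h
Energy = 0.192 kW × 186 h = 35.712 kWh
Cost = 35.712 kWh × $0.37/kWh = $13.21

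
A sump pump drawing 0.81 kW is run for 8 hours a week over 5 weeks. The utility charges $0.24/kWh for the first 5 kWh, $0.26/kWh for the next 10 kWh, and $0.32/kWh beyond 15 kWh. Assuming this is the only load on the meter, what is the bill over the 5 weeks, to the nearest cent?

$9.37

Runtime = 8 h/week × 5 weeks = 40 h
Energy = 0.81 kW × 40 h = 32.4 kWh
Tier 1 (0–5 kWh): 5 × $0.24 = $1.2
Tier 2 (5–15 kWh): 10 × $0.26 = $2.6
Above 15 kWh: 17.4 × $0.32 = $5.568
Bill = $9.37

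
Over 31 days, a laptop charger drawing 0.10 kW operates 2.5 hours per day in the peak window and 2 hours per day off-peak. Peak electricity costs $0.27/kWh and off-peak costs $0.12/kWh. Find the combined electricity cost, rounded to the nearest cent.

Peak energy = 0.1 kW × 2.5 h × 31 = 7.75 kWh
Off-peak energy = 0.1 kW × 2 h × 31 = 6.2 kWh
Cost = 7.75 × $0.27 + 6.2 × $0.12 = $2.0925 + $0.744 = $2.84

$2.84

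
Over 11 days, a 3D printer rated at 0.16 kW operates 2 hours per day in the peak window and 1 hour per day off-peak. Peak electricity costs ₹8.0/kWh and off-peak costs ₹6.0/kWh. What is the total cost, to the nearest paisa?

₹38.72

Peak energy = 0.16 kW × 2 h × 11 = 3.52 kWh
Off-peak energy = 0.16 kW × 1 h × 11 = 1.76 kWh
Cost = 3.52 × ₹8.0 + 1.76 × ₹6.0 = ₹28.16 + ₹10.56 = ₹38.72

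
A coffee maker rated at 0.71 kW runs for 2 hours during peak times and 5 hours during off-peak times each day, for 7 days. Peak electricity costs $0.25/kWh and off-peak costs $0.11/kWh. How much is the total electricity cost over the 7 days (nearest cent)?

$5.22

Peak energy = 0.71 kW × 2 h × 7 = 9.94 kWh
Off-peak energy = 0.71 kW × 5 h × 7 = 24.85 kWh
Cost = 9.94 × $0.25 + 24.85 × $0.11 = $2.485 + $2.7335 = $5.22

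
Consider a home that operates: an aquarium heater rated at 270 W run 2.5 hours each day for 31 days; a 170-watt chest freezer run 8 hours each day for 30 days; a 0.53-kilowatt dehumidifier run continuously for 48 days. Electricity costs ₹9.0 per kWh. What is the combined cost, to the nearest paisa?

aquarium heater: Runtime = 2.5 h/day × 31 days = 77.5 h
aquarium heater: 0.27 kW × 77.5 h = 20.925 kWh
chest freezer: Runtime = 8 h/day × 30 days = 240 h
chest freezer: 0.17 kW × 240 h = 40.8 kWh
dehumidifier: Runtime = 24 h × 48 = 1152 h
dehumidifier: 0.53 kW × 1152 h = 610.56 kWh
Total energy = 672.285 kWh
Cost = 672.285 × ₹9.0 = ₹6050.57

₹6050.57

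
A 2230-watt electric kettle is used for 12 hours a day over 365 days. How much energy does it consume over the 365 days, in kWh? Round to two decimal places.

Runtime = 12 h/day × 365 days = 4380 h
Energy = 2.23 kW × 4380 h = 9767.4 kWh

9767.40 kWh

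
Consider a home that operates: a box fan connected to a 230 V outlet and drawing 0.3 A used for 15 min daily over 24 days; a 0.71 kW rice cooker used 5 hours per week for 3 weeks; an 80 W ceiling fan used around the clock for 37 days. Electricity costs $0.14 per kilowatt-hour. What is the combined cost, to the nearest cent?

box fan: Power = 0.3 A × 230 V = 69 W = 0.069 kW
box fan: Runtime = 15 min × 24 = 360 min = 6 h
box fan: 0.069 kW × 6 h = 0.414 kWh
rice cooker: Runtime = 5 h/week × 3 weeks = 15 h
rice cooker: 0.71 kW × 15 h = 10.65 kWh
ceiling fan: Runtime = 24 h × 37 = 888 h
ceiling fan: 0.08 kW × 888 h = 71.04 kWh
Total energy = 82.104 kWh
Cost = 82.104 × $0.14 = $11.49

$11.49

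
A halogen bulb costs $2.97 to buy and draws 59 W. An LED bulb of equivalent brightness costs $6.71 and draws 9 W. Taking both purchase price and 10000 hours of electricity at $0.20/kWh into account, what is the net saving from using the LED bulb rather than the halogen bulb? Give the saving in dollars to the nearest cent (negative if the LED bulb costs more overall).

$96.26

halogen bulb: $2.97 + (59/1000) kW × 10000 h × $0.20 = $2.97 + $118 = $120.97
LED bulb: $6.71 + (9/1000) kW × 10000 h × $0.20 = $6.71 + $18 = $24.71
Saving = $120.97 − $24.71 = $96.26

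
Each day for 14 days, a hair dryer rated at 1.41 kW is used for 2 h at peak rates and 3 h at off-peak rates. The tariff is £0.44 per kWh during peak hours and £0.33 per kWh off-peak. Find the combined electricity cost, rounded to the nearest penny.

Peak energy = 1.41 kW × 2 h × 14 = 39.48 kWh
Off-peak energy = 1.41 kW × 3 h × 14 = 59.22 kWh
Cost = 39.48 × £0.44 + 59.22 × £0.33 = £17.3712 + £19.5426 = £36.91

£36.91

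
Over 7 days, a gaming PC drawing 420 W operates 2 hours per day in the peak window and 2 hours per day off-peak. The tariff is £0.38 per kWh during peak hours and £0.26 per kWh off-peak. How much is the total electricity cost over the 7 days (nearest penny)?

Peak energy = 0.42 kW × 2 h × 7 = 5.88 kWh
Off-peak energy = 0.42 kW × 2 h × 7 = 5.88 kWh
Cost = 5.88 × £0.38 + 5.88 × £0.26 = £2.2344 + £1.5288 = £3.76

£3.76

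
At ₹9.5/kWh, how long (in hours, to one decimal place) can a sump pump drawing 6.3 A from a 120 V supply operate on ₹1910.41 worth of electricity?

Power = 6.3 A × 120 V = 756 W = 0.756 kW
Energy available = ₹1910.41 ÷ ₹9.5/kWh = 201.0958 kWh
Hours = 201.0958 kWh ÷ 0.756 kW = 266.0 h

266.0 h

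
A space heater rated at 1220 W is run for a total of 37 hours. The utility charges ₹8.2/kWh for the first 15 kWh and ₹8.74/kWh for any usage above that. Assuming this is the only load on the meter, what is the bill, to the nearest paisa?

Energy = 1.22 kW × 37 h = 45.14 kWh
Tier 1 (0–15 kWh): 15 × ₹8.2 = ₹123
Above 15 kWh: 30.14 × ₹8.74 = ₹263.4236
Bill = ₹386.42

₹386.42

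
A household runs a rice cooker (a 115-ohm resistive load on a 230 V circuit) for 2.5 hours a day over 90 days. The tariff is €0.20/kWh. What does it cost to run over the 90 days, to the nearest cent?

Power = V²/R = 230²/115 = 460 W = 0.46 kW
Runtime = 2.5 h/day × 90 days = 225 h
Energy = 0.46 kW × 225 h = 103.5 kWh
Cost = 103.5 kWh × €0.20/kWh = €20.70

€20.70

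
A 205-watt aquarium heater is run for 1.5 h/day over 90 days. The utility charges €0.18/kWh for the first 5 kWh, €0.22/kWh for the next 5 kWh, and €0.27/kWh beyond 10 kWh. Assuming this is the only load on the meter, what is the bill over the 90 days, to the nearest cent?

€6.77

Runtime = 1.5 h/day × 90 days = 135 h
Energy = 0.205 kW × 135 h = 27.675 kWh
Tier 1 (0–5 kWh): 5 × €0.18 = €0.9
Tier 2 (5–10 kWh): 5 × €0.22 = €1.1
Above 10 kWh: 17.675 × €0.27 = €4.77225
Bill = €6.77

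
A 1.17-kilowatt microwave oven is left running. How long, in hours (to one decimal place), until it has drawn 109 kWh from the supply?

Hours = 109 kWh ÷ 1.17 kW = 93.2 h

93.2 h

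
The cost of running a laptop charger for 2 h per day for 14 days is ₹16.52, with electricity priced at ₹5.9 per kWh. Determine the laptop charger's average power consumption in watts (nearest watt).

Energy = ₹16.52 ÷ ₹5.9/kWh = 2.8 kWh
Runtime = 2 h/day × 14 days = 28 h
Power = 2.8 kWh ÷ 28 h = 0.1 kW = 100 W

100 W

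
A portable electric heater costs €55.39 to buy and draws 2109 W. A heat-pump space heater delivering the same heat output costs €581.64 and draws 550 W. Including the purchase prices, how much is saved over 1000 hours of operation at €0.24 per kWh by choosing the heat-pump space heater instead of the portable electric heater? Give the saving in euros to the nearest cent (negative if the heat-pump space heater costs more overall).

portable electric heater: €55.39 + (2109/1000) kW × 1000 h × €0.24 = €55.39 + €506.16 = €561.55
heat-pump space heater: €581.64 + (550/1000) kW × 1000 h × €0.24 = €581.64 + €132 = €713.64
Saving = €561.55 − €713.64 = −€152.09

-€152.09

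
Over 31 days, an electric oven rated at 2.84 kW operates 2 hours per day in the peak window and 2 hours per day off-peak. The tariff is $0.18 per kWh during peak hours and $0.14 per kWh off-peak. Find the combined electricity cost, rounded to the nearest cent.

$56.35

Peak energy = 2.84 kW × 2 h × 31 = 176.08 kWh
Off-peak energy = 2.84 kW × 2 h × 31 = 176.08 kWh
Cost = 176.08 × $0.18 + 176.08 × $0.14 = $31.6944 + $24.6512 = $56.35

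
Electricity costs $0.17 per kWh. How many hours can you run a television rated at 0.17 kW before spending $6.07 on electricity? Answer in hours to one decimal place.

210.0 h

Energy available = $6.07 ÷ $0.17/kWh = 35.7059 kWh
Hours = 35.7059 kWh ÷ 0.17 kW = 210.0 h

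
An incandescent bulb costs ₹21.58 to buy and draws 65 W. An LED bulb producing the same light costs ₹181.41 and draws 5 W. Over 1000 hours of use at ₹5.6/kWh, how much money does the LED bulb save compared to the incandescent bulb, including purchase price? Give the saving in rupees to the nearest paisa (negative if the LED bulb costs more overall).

incandescent bulb: ₹21.58 + (65/1000) kW × 1000 h × ₹5.6 = ₹21.58 + ₹364 = ₹385.58
LED bulb: ₹181.41 + (5/1000) kW × 1000 h × ₹5.6 = ₹181.41 + ₹28 = ₹209.41
Saving = ₹385.58 − ₹209.41 = ₹176.17

₹176.17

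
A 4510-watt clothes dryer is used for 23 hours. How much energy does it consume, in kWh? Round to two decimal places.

103.73 kWh

Energy = 4.51 kW × 23 h = 103.73 kWh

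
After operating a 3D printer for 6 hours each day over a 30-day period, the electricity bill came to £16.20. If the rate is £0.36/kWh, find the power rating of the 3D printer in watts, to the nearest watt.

250 W

Energy = £16.20 ÷ £0.36/kWh = 45 kWh
Runtime = 6 h/day × 30 days = 180 h
Power = 45 kWh ÷ 180 h = 0.25 kW = 250 W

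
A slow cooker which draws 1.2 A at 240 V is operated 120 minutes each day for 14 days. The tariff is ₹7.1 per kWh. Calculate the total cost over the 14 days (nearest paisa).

₹57.25

Power = 1.2 A × 240 V = 288 W = 0.288 kW
Runtime = 120 min × 14 = 1680 min = 28 h
Energy = 0.288 kW × 28 h = 8.064 kWh
Cost = 8.064 kWh × ₹7.1/kWh = ₹57.25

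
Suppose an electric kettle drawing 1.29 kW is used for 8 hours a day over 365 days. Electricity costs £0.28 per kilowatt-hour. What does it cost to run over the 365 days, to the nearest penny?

£1054.70

Runtime = 8 h/day × 365 days = 2920 h
Energy = 1.29 kW × 2920 h = 3766.8 kWh
Cost = 3766.8 kWh × £0.28/kWh = £1054.70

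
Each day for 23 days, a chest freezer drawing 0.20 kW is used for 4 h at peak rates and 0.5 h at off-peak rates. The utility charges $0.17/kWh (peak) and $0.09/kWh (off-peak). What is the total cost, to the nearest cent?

Peak energy = 0.2 kW × 4 h × 23 = 18.4 kWh
Off-peak energy = 0.2 kW × 0.5 h × 23 = 2.3 kWh
Cost = 18.4 × $0.17 + 2.3 × $0.09 = $3.128 + $0.207 = $3.34

$3.34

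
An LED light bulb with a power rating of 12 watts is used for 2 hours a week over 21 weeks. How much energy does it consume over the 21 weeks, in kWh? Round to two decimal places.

0.50 kWh

Runtime = 2 h/week × 21 weeks = 42 h
Energy = 0.012 kW × 42 h = 0.504 kWh ≈ 0.50 kWh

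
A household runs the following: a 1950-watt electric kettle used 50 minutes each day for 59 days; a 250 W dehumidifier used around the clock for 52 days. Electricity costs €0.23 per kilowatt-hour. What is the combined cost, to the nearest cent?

electric kettle: Runtime = 50 min × 59 = 2950 min = 49.166666… h
electric kettle: 1.95 kW × 49.166666… h = 95.875 kWh
dehumidifier: Runtime = 24 h × 52 = 1248 h
dehumidifier: 0.25 kW × 1248 h = 312 kWh
Total energy = 407.875 kWh
Cost = 407.875 × €0.23 = €93.81

€93.81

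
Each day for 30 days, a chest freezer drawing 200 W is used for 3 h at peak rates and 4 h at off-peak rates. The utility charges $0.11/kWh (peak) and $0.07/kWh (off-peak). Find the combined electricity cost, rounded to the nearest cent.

Peak energy = 0.2 kW × 3 h × 30 = 18 kWh
Off-peak energy = 0.2 kW × 4 h × 30 = 24 kWh
Cost = 18 × $0.11 + 24 × $0.07 = $1.98 + $1.68 = $3.66

$3.66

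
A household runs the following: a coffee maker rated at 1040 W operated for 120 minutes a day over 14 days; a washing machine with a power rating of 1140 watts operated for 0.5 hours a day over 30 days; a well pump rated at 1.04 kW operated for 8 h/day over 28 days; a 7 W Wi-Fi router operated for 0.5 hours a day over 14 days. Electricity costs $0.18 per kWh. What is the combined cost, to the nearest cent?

coffee maker: Runtime = 120 min × 14 = 1680 min = 28 h
coffee maker: 1.04 kW × 28 h = 29.12 kWh
washing machine: Runtime = 0.5 h/day × 30 days = 15 h
washing machine: 1.14 kW × 15 h = 17.1 kWh
well pump: Runtime = 8 h/day × 28 days = 224 h
well pump: 1.04 kW × 224 h = 232.96 kWh
Wi-Fi router: Runtime = 0.5 h/day × 14 days = 7 h
Wi-Fi router: 0.007 kW × 7 h = 0.049 kWh
Total energy = 279.229 kWh
Cost = 279.229 × $0.18 = $50.26

$50.26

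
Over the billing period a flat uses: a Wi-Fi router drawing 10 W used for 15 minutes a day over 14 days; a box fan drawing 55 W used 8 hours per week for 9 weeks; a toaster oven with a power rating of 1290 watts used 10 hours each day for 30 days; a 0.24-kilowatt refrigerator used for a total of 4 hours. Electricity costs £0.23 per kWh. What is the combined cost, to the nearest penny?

£90.15

Wi-Fi router: Runtime = 15 min × 14 = 210 min = 3.5 h
Wi-Fi router: 0.01 kW × 3.5 h = 0.035 kWh
box fan: Runtime = 8 h/week × 9 weeks = 72 h
box fan: 0.055 kW × 72 h = 3.96 kWh
toaster oven: Runtime = 10 h/day × 30 days = 300 h
toaster oven: 1.29 kW × 300 h = 387 kWh
refrigerator: 0.24 kW × 4 h = 0.96 kWh
Total energy = 391.955 kWh
Cost = 391.955 × £0.23 = £90.15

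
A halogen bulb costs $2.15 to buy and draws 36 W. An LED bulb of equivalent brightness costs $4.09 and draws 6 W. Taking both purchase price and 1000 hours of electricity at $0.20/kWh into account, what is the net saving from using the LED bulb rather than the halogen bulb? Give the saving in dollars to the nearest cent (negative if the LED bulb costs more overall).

$4.06

halogen bulb: $2.15 + (36/1000) kW × 1000 h × $0.20 = $2.15 + $7.2 = $9.35
LED bulb: $4.09 + (6/1000) kW × 1000 h × $0.20 = $4.09 + $1.2 = $5.29
Saving = $9.35 − $5.29 = $4.06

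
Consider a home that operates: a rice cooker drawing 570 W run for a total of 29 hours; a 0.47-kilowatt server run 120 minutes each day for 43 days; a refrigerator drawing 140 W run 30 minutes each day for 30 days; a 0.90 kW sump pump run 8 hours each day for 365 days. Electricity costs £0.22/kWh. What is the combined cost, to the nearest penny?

£591.15

rice cooker: 0.57 kW × 29 h = 16.53 kWh
server: Runtime = 120 min × 43 = 5160 min = 86 h
server: 0.47 kW × 86 h = 40.42 kWh
refrigerator: Runtime = 30 min × 30 = 900 min = 15 h
refrigerator: 0.14 kW × 15 h = 2.1 kWh
sump pump: Runtime = 8 h/day × 365 days = 2920 h
sump pump: 0.9 kW × 2920 h = 2628 kWh
Total energy = 2687.05 kWh
Cost = 2687.05 × £0.22 = £591.15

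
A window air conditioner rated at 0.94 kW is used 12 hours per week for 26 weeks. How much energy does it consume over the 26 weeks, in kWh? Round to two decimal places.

293.28 kWh

Runtime = 12 h/week × 26 weeks = 312 h
Energy = 0.94 kW × 312 h = 293.28 kWh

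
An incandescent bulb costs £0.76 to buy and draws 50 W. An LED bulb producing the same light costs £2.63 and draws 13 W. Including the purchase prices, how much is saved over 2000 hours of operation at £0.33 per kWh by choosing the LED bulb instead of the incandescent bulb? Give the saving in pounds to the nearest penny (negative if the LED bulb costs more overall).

incandescent bulb: £0.76 + (50/1000) kW × 2000 h × £0.33 = £0.76 + £33 = £33.76
LED bulb: £2.63 + (13/1000) kW × 2000 h × £0.33 = £2.63 + £8.58 = £11.21
Saving = £33.76 − £11.21 = £22.55

£22.55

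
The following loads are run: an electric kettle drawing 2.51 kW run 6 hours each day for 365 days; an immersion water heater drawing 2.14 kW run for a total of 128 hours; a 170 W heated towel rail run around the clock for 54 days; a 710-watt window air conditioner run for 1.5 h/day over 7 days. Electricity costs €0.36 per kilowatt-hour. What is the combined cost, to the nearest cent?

€2159.49

electric kettle: Runtime = 6 h/day × 365 days = 2190 h
electric kettle: 2.51 kW × 2190 h = 5496.9 kWh
immersion water heater: 2.14 kW × 128 h = 273.92 kWh
heated towel rail: Runtime = 24 h × 54 = 1296 h
heated towel rail: 0.17 kW × 1296 h = 220.32 kWh
window air conditioner: Runtime = 1.5 h/day × 7 days = 10.5 h
window air conditioner: 0.71 kW × 10.5 h = 7.455 kWh
Total energy = 5998.595 kWh
Cost = 5998.595 × €0.36 = €2159.49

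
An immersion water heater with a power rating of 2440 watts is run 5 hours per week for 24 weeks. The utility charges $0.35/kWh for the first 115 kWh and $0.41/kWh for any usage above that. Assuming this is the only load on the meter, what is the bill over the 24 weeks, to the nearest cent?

$113.15

Runtime = 5 h/week × 24 weeks = 120 h
Energy = 2.44 kW × 120 h = 292.8 kWh
Tier 1 (0–115 kWh): 115 × $0.35 = $40.25
Above 115 kWh: 177.8 × $0.41 = $72.898
Bill = $113.15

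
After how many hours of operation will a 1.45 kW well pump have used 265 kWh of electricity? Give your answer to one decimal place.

Hours = 265 kWh ÷ 1.45 kW = 182.8 h

182.8 h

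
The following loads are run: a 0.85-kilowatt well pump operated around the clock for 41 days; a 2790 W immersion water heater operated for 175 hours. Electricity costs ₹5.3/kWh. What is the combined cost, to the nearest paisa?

₹7020.65

well pump: Runtime = 24 h × 41 = 984 h
well pump: 0.85 kW × 984 h = 836.4 kWh
immersion water heater: 2.79 kW × 175 h = 488.25 kWh
Total energy = 1324.65 kWh
Cost = 1324.65 × ₹5.3 = ₹7020.65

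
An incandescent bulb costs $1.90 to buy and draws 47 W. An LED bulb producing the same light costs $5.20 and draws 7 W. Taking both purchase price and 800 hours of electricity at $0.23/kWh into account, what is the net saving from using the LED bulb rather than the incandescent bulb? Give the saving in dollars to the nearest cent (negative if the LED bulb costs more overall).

incandescent bulb: $1.90 + (47/1000) kW × 800 h × $0.23 = $1.90 + $8.648 = $10.548
LED bulb: $5.20 + (7/1000) kW × 800 h × $0.23 = $5.20 + $1.288 = $6.488
Saving = $10.548 − $6.488 = $4.06

$4.06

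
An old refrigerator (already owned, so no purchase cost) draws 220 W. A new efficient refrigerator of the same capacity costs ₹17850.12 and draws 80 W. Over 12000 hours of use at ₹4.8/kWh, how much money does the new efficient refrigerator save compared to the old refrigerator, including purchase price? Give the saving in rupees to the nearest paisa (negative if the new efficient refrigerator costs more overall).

old refrigerator: ₹0.00 + (220/1000) kW × 12000 h × ₹4.8 = ₹0.00 + ₹12672 = ₹12672
new efficient refrigerator: ₹17850.12 + (80/1000) kW × 12000 h × ₹4.8 = ₹17850.12 + ₹4608 = ₹22458.12
Saving = ₹12672 − ₹22458.12 = −₹9786.12

-₹9786.12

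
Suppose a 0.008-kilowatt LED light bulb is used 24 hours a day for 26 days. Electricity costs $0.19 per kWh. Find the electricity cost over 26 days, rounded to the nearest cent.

Runtime = 24 h × 26 = 624 h
Energy = 0.008 kW × 624 h = 4.992 kWh
Cost = 4.992 kWh × $0.19/kWh = $0.95

$0.95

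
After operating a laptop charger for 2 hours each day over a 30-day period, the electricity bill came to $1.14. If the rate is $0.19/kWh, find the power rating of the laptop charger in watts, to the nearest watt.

100 W

Energy = $1.14 ÷ $0.19/kWh = 6 kWh
Runtime = 2 h/day × 30 days = 60 h
Power = 6 kWh ÷ 60 h = 0.1 kW = 100 W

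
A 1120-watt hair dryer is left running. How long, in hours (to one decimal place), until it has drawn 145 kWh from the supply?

129.5 h

Hours = 145 kWh ÷ 1.12 kW = 129.5 h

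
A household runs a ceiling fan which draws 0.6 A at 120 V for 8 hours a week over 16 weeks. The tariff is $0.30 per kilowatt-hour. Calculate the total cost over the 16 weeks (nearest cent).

Power = 0.6 A × 120 V = 72 W = 0.072 kW
Runtime = 8 h/week × 16 weeks = 128 h
Energy = 0.072 kW × 128 h = 9.216 kWh
Cost = 9.216 kWh × $0.30/kWh = $2.76

$2.76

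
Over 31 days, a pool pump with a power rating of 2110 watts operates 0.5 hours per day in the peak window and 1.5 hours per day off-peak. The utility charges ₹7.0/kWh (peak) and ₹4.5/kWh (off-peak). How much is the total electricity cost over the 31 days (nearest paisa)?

Peak energy = 2.11 kW × 0.5 h × 31 = 32.705 kWh
Off-peak energy = 2.11 kW × 1.5 h × 31 = 98.115 kWh
Cost = 32.705 × ₹7.0 + 98.115 × ₹4.5 = ₹228.935 + ₹441.5175 = ₹670.45

₹670.45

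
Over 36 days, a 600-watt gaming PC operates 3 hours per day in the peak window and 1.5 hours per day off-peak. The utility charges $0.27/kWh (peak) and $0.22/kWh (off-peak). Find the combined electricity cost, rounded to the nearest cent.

Peak energy = 0.6 kW × 3 h × 36 = 64.8 kWh
Off-peak energy = 0.6 kW × 1.5 h × 36 = 32.4 kWh
Cost = 64.8 × $0.27 + 32.4 × $0.22 = $17.496 + $7.128 = $24.62

$24.62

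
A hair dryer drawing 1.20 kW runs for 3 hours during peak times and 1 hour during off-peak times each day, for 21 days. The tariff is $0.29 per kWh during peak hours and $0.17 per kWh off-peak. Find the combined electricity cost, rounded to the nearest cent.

$26.21

Peak energy = 1.2 kW × 3 h × 21 = 75.6 kWh
Off-peak energy = 1.2 kW × 1 h × 21 = 25.2 kWh
Cost = 75.6 × $0.29 + 25.2 × $0.17 = $21.924 + $4.284 = $26.21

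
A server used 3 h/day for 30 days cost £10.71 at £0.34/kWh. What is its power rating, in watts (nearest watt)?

Energy = £10.71 ÷ £0.34/kWh = 31.5 kWh
Runtime = 3 h/day × 30 days = 90 h
Power = 31.5 kWh ÷ 90 h = 0.35 kW = 350 W

350 W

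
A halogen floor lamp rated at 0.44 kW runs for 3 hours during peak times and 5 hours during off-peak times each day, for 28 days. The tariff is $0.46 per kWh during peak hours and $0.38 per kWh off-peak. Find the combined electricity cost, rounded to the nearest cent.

Peak energy = 0.44 kW × 3 h × 28 = 36.96 kWh
Off-peak energy = 0.44 kW × 5 h × 28 = 61.6 kWh
Cost = 36.96 × $0.46 + 61.6 × $0.38 = $17.0016 + $23.408 = $40.41

$40.41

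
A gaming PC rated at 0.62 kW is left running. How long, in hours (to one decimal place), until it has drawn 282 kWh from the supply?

454.8 h

Hours = 282 kWh ÷ 0.62 kW = 454.8 h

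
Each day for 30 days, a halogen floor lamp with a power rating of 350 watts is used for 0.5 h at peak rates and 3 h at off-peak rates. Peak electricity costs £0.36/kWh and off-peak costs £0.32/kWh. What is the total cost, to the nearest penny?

Peak energy = 0.35 kW × 0.5 h × 30 = 5.25 kWh
Off-peak energy = 0.35 kW × 3 h × 30 = 31.5 kWh
Cost = 5.25 × £0.36 + 31.5 × £0.32 = £1.89 + £10.08 = £11.97

£11.97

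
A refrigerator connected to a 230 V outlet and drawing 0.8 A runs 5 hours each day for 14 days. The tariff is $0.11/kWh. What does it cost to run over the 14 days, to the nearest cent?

$1.42

Power = 0.8 A × 230 V = 184 W = 0.184 kW
Runtime = 5 h/day × 14 days = 70 h
Energy = 0.184 kW × 70 h = 12.88 kWh
Cost = 12.88 kWh × $0.11/kWh = $1.42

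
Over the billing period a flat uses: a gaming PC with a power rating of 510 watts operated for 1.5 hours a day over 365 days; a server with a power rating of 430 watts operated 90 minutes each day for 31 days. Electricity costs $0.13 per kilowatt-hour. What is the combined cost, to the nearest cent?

$38.90

gaming PC: Runtime = 1.5 h/day × 365 days = 547.5 h
gaming PC: 0.51 kW × 547.5 h = 279.225 kWh
server: Runtime = 90 min × 31 = 2790 min = 46.5 h
server: 0.43 kW × 46.5 h = 19.995 kWh
Total energy = 299.22 kWh
Cost = 299.22 × $0.13 = $38.90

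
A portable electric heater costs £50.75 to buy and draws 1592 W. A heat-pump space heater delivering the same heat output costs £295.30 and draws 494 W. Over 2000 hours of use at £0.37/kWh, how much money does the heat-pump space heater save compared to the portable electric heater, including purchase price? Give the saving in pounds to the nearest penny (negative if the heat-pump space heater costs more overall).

portable electric heater: £50.75 + (1592/1000) kW × 2000 h × £0.37 = £50.75 + £1178.08 = £1228.83
heat-pump space heater: £295.30 + (494/1000) kW × 2000 h × £0.37 = £295.30 + £365.56 = £660.86
Saving = £1228.83 − £660.86 = £567.97

£567.97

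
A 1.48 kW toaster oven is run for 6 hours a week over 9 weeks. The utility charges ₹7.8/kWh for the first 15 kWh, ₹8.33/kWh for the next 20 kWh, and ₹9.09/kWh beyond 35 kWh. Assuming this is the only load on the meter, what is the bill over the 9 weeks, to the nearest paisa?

₹691.92

Runtime = 6 h/week × 9 weeks = 54 h
Energy = 1.48 kW × 54 h = 79.92 kWh
Tier 1 (0–15 kWh): 15 × ₹7.8 = ₹117
Tier 2 (15–35 kWh): 20 × ₹8.33 = ₹166.6
Above 35 kWh: 44.92 × ₹9.09 = ₹408.3228
Bill = ₹691.92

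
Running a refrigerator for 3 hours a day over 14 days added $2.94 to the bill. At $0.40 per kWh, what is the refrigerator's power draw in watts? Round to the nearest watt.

Energy = $2.94 ÷ $0.40/kWh = 7.35 kWh
Runtime = 3 h/day × 14 days = 42 h
Power = 7.35 kWh ÷ 42 h = 0.175 kW = 175 W

175 W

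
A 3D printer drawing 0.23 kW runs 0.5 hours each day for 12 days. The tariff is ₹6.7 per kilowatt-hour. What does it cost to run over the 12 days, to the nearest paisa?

Runtime = 0.5 h/day × 12 days = 6 h
Energy = 0.23 kW × 6 h = 1.38 kWh
Cost = 1.38 kWh × ₹6.7/kWh = ₹9.25

₹9.25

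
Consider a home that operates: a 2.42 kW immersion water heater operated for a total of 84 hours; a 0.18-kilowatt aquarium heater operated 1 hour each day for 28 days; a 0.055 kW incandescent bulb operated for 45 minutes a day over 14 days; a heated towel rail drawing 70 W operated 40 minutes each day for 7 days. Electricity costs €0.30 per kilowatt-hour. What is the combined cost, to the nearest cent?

immersion water heater: 2.42 kW × 84 h = 203.28 kWh
aquarium heater: Runtime = 1 h/day × 28 days = 28 h
aquarium heater: 0.18 kW × 28 h = 5.04 kWh
incandescent bulb: Runtime = 45 min × 14 = 630 min = 10.5 h
incandescent bulb: 0.055 kW × 10.5 h = 0.5775 kWh
heated towel rail: Runtime = 40 min × 7 = 280 min = 4.666666… h
heated towel rail: 0.07 kW × 4.666666… h = 0.326666… kWh
Total energy = 209.224166… kWh
Cost = 209.224166… × €0.30 = €62.77

€62.77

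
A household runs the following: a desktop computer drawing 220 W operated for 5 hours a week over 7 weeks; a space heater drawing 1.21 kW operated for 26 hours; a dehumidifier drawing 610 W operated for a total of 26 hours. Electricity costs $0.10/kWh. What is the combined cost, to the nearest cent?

desktop computer: Runtime = 5 h/week × 7 weeks = 35 h
desktop computer: 0.22 kW × 35 h = 7.7 kWh
space heater: 1.21 kW × 26 h = 31.46 kWh
dehumidifier: 0.61 kW × 26 h = 15.86 kWh
Total energy = 55.02 kWh
Cost = 55.02 × $0.10 = $5.50

$5.50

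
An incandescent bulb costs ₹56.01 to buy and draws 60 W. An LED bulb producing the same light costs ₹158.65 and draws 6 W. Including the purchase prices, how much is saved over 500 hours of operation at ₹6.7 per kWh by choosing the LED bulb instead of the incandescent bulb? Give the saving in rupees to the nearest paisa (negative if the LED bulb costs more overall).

incandescent bulb: ₹56.01 + (60/1000) kW × 500 h × ₹6.7 = ₹56.01 + ₹201 = ₹257.01
LED bulb: ₹158.65 + (6/1000) kW × 500 h × ₹6.7 = ₹158.65 + ₹20.1 = ₹178.75
Saving = ₹257.01 − ₹178.75 = ₹78.26

₹78.26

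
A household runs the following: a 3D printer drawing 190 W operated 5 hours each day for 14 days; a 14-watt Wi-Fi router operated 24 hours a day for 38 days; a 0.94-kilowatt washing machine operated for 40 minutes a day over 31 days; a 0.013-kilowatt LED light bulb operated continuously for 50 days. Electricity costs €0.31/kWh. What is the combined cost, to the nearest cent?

3D printer: Runtime = 5 h/day × 14 days = 70 h
3D printer: 0.19 kW × 70 h = 13.3 kWh
Wi-Fi router: Runtime = 24 h × 38 = 912 h
Wi-Fi router: 0.014 kW × 912 h = 12.768 kWh
washing machine: Runtime = 40 min × 31 = 1240 min = 20.666666… h
washing machine: 0.94 kW × 20.666666… h = 19.426666… kWh
LED light bulb: Runtime = 24 h × 50 = 1200 h
LED light bulb: 0.013 kW × 1200 h = 15.6 kWh
Total energy = 61.094666… kWh
Cost = 61.094666… × €0.31 = €18.94

€18.94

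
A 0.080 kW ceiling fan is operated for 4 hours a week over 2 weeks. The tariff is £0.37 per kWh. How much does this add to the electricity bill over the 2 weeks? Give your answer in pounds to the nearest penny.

Runtime = 4 h/week × 2 weeks = 8 h
Energy = 0.08 kW × 8 h = 0.64 kWh
Cost = 0.64 kWh × £0.37/kWh = £0.24

£0.24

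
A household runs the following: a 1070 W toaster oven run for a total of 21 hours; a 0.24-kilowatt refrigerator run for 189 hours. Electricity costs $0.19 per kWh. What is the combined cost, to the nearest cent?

toaster oven: 1.07 kW × 21 h = 22.47 kWh
refrigerator: 0.24 kW × 189 h = 45.36 kWh
Total energy = 67.83 kWh
Cost = 67.83 × $0.19 = $12.89

$12.89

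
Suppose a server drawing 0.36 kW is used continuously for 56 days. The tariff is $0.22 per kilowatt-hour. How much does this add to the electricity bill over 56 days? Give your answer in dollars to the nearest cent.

Runtime = 24 h × 56 = 1344 h
Energy = 0.36 kW × 1344 h = 483.84 kWh
Cost = 483.84 kWh × $0.22/kWh = $106.44

$106.44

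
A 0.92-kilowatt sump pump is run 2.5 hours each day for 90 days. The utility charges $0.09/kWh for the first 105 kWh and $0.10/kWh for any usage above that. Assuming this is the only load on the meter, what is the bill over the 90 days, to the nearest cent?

$19.65

Runtime = 2.5 h/day × 90 days = 225 h
Energy = 0.92 kW × 225 h = 207 kWh
Tier 1 (0–105 kWh): 105 × $0.09 = $9.45
Above 105 kWh: 102 × $0.10 = $10.2
Bill = $19.65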